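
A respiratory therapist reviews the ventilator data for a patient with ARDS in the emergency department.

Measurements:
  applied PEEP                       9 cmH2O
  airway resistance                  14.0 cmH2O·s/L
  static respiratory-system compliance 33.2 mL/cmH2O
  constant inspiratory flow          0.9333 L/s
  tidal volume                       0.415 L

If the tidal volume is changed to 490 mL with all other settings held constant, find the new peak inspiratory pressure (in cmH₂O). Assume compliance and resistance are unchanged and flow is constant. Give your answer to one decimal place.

PIP = Vt/C + R·V̇ + PEEP (constant-flow equation of motion).
Only the elastic term changes: ΔPIP = ΔVt / C = (490 − 415) / 33.2 = 2.259 cmH2O.
Original PIP = 415/33.2 + 14.0×0.9333 + 9 = 34.566 cmH2O; new PIP = 34.566 + (2.259) = 36.825 cmH2O.

36.8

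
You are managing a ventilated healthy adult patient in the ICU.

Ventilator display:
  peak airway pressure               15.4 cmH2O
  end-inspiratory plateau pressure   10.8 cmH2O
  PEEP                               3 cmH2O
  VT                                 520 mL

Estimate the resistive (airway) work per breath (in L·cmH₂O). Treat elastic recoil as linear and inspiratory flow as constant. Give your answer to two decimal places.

2.39

With constant inspiratory flow the resistive pressure is constant at PIP − Pplat = 15.4 − 10.8 = 4.6 cmH2O, so resistive work = 4.6 × 0.520 = 2.392 L·cmH2O.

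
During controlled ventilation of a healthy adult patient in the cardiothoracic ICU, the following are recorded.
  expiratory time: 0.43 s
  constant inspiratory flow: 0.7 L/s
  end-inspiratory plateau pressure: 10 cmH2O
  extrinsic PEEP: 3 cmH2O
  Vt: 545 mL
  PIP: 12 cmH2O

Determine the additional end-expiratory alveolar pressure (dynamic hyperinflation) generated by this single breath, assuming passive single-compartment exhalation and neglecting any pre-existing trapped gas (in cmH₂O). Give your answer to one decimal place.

R = (PIP − Pplat)/V̇ = (12 − 10) / 0.7 = 2.0/0.7 = 2.857 cmH2O·s/L.
C = Vt/(Pplat − PEEP) = 545.0 / (10 − 3) = 545.0/7.0 = 77.857 mL/cmH2O.
τ = R × C = 2.857 × 0.07786 L/cmH2O = 0.2224 s.
Fraction remaining = e^(−Te/τ) = e^(−0.43/0.2224) = 0.1446; trapped volume = 545.0 × 0.1446 = 78.807 mL.
Additional alveolar pressure from trapping ≈ V_trapped / C = 78.807 / 77.857 = 1.012 cmH2O.

1.0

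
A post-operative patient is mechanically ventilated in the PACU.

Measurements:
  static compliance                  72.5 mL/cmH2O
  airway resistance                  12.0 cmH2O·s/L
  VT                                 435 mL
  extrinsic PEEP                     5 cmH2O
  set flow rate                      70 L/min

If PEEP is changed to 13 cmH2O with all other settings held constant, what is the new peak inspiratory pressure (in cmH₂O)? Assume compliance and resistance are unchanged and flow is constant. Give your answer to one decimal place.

33.0

Flow: 70 L/min ÷ 60 = 1.1667 L/s.
PIP = Vt/C + R·V̇ + PEEP (constant-flow equation of motion).
Only the baseline term changes: ΔPIP = ΔPEEP = 13 − 5 = 8.0 cmH2O.
Original PIP = 435/72.5 + 12.0×1.1667 + 5 = 25.0 cmH2O; new PIP = 25.0 + (8.0) = 33.0 cmH2O.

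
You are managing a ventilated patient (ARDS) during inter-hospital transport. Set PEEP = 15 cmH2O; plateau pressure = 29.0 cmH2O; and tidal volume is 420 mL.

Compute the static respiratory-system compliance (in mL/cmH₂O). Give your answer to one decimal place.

Cstat = Vt / (Pplat − PEEP) = 420 / (29.0 − 15) = 420 / 14.0 = 30.0 mL/cmH2O.

30.0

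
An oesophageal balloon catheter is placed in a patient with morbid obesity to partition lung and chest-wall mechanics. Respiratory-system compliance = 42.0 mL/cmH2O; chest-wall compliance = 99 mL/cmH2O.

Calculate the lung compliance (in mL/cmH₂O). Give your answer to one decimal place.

1/CL = 1/Crs − 1/Ccw.
1/CL = 1/42.0 − 1/99 = 0.01371.
CL = 72.939 mL/cmH2O.

72.9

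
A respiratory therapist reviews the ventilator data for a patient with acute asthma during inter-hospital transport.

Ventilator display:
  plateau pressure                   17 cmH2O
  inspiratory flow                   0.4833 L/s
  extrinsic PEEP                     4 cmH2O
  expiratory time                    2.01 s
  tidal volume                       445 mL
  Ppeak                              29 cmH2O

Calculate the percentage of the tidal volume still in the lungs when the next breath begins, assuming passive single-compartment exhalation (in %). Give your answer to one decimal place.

9.4

R = (PIP − Pplat)/V̇ = (29 − 17) / 0.4833 = 12.0/0.4833 = 24.829 cmH2O·s/L.
C = Vt/(Pplat − PEEP) = 445.0 / (17 − 4) = 445.0/13.0 = 34.231 mL/cmH2O.
τ = R × C = 24.829 × 0.03423 L/cmH2O = 0.8499 s.
Fraction remaining at end-expiration = e^(−Te/τ) = e^(−2.01/0.8499) = 0.09395 → 9.395%.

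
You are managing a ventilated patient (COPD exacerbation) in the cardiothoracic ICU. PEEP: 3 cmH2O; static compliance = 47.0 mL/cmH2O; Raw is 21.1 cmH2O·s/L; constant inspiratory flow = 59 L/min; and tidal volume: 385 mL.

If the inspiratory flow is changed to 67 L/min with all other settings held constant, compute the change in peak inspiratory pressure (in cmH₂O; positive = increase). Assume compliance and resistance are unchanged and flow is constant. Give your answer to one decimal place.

2.8

Flow: 59 L/min ÷ 60 = 0.9833 L/s.
New flow: 67 L/min ÷ 60 = 1.1167 L/s.
PIP = Vt/C + R·V̇ + PEEP (constant-flow equation of motion).
Only the resistive term changes: ΔPIP = R × ΔV̇ = 21.1 × (1.1167 − 0.9833) = 21.1 × 0.1334 = 2.815 cmH2O.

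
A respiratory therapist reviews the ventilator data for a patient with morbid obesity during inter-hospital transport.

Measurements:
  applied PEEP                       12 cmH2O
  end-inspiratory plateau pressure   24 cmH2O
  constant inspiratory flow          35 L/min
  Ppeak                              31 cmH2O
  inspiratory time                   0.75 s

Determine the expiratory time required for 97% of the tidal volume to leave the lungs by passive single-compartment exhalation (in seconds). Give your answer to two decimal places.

1.53

Flow: 35 L/min ÷ 60 = 0.5833 L/s.
Vt = flow × Ti = 0.5833 L/s × 0.75 s × 1000 mL/L = 437.48 mL.
R = (PIP − Pplat)/V̇ = (31 − 24) / 0.5833 = 7.0/0.5833 = 12.001 cmH2O·s/L.
C = Vt/(Pplat − PEEP) = 437.48 / (24 − 12) = 437.48/12.0 = 36.457 mL/cmH2O.
τ = R × C = 12.001 × 0.03646 L/cmH2O = 0.4376 s.
t = −τ·ln(1 − 0.97) = −0.4376·ln(0.03) = 1.534 s.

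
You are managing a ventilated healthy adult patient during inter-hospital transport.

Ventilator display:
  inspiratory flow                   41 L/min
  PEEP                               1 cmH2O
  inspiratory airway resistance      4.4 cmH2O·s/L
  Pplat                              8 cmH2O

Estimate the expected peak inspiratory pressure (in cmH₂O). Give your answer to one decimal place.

Flow: 41 L/min ÷ 60 = 0.6833 L/s.
PIP = Pplat + Raw × flow = 8 + 4.4 × 0.6833 = 8 + 3.007 = 11.007 cmH2O.

11.0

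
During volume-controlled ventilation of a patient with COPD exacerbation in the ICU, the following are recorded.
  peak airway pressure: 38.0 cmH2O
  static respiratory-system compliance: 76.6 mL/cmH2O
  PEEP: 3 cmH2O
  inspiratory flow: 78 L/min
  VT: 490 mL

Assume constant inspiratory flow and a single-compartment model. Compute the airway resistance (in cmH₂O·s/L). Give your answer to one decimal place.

Flow: 78 L/min ÷ 60 = 1.3 L/s.
Equation of motion (constant flow): PIP = Vt/C + R·V̇ + PEEP.
R·V̇ = PIP − Vt/C − PEEP = 38.0 − 490/76.6 − 3 = 38.0 − 6.397 − 3 = 28.603 cmH2O.
R = 28.603 / 1.3 = 22.002 cmH2O·s/L.

22.0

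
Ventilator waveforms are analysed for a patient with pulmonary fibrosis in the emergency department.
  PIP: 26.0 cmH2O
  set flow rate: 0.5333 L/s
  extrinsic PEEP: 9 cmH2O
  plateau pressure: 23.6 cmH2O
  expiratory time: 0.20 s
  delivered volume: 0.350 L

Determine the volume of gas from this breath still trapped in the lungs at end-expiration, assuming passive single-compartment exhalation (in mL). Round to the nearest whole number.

R = (PIP − Pplat)/V̇ = (26.0 − 23.6) / 0.5333 = 2.4/0.5333 = 4.5 cmH2O·s/L.
C = Vt/(Pplat − PEEP) = 350.0 / (23.6 − 9) = 350.0/14.6 = 23.973 mL/cmH2O.
τ = R × C = 4.5 × 0.02397 L/cmH2O = 0.1079 s.
Fraction remaining = e^(−Te/τ) = e^(−0.20/0.1079) = 0.1567.
Trapped volume = 350.0 × 0.1567 = 54.845 mL.

55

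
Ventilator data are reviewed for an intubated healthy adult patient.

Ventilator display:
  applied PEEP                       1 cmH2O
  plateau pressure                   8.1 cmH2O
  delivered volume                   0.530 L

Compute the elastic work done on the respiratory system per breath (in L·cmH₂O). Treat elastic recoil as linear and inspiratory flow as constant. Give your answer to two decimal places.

1.88

Elastic work ≈ ½ × (Pplat − PEEP) × Vt = 0.5 × (8.1 − 1) × 0.530 L = 0.5 × 7.1 × 0.530 = 1.882 L·cmH2O.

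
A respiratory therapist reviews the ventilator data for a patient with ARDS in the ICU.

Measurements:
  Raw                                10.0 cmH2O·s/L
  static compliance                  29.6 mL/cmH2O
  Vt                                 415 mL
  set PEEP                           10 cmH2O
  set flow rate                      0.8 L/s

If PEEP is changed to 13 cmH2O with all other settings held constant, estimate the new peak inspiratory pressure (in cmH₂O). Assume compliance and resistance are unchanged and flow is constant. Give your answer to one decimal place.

PIP = Vt/C + R·V̇ + PEEP (constant-flow equation of motion).
Only the baseline term changes: ΔPIP = ΔPEEP = 13 − 10 = 3.0 cmH2O.
Original PIP = 415/29.6 + 10.0×0.8 + 10 = 32.02 cmH2O; new PIP = 32.02 + (3.0) = 35.02 cmH2O.

35.0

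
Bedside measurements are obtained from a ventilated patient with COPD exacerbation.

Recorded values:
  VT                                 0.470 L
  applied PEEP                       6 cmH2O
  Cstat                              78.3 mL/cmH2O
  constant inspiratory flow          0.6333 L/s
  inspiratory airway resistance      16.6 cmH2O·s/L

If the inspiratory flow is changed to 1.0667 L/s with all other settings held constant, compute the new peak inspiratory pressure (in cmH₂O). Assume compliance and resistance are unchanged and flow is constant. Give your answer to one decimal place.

PIP = Vt/C + R·V̇ + PEEP (constant-flow equation of motion).
Only the resistive term changes: ΔPIP = R × ΔV̇ = 16.6 × (1.0667 − 0.6333) = 16.6 × 0.4334 = 7.194 cmH2O.
Original PIP = 470/78.3 + 16.6×0.6333 + 6 = 22.515 cmH2O; new PIP = 22.515 + (7.194) = 29.709 cmH2O.

29.7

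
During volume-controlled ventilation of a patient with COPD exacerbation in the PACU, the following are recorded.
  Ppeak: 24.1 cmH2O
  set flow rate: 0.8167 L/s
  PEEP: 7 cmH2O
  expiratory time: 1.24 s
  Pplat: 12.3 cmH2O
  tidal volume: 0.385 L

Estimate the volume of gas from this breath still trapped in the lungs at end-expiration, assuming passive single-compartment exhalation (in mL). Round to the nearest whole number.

118

R = (PIP − Pplat)/V̇ = (24.1 − 12.3) / 0.8167 = 11.8/0.8167 = 14.448 cmH2O·s/L.
C = Vt/(Pplat − PEEP) = 385.0 / (12.3 − 7) = 385.0/5.3 = 72.642 mL/cmH2O.
τ = R × C = 14.448 × 0.07264 L/cmH2O = 1.05 s.
Fraction remaining = e^(−Te/τ) = e^(−1.24/1.05) = 0.307.
Trapped volume = 385.0 × 0.307 = 118.2 mL.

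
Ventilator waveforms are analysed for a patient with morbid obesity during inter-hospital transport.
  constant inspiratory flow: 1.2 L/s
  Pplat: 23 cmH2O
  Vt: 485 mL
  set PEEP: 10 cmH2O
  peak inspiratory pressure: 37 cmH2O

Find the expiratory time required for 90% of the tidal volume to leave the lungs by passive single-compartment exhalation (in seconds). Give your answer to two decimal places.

R = (PIP − Pplat)/V̇ = (37 − 23) / 1.2 = 14.0/1.2 = 11.667 cmH2O·s/L.
C = Vt/(Pplat − PEEP) = 485.0 / (23 − 10) = 485.0/13.0 = 37.308 mL/cmH2O.
τ = R × C = 11.667 × 0.03731 L/cmH2O = 0.4353 s.
t = −τ·ln(1 − 0.90) = −0.4353·ln(0.1) = 1.002 s.

1.00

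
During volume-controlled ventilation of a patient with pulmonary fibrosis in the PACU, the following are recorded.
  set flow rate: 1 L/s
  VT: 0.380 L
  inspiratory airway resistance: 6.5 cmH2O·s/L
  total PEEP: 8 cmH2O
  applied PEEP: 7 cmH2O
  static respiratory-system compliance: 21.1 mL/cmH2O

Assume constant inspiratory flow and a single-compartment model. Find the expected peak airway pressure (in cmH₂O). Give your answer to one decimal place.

Total PEEP = 8 cmH2O (set 7 + intrinsic 1); this is the baseline alveolar pressure.
Equation of motion (constant flow): PIP = Vt/C + R·V̇ + PEEP.
PIP = 380/21.1 + 6.5×1 + 8 = 18.009 + 6.5 + 8 = 32.509 cmH2O.

32.5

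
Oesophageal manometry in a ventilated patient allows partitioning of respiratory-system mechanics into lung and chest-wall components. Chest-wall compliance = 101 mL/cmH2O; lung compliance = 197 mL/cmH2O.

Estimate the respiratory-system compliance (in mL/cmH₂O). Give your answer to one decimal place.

66.8

Lung and chest wall are elastances in series: 1/Crs = 1/CL + 1/Ccw.
1/Crs = 1/197 + 1/101 = 0.01498.
Crs = 66.756 mL/cmH2O.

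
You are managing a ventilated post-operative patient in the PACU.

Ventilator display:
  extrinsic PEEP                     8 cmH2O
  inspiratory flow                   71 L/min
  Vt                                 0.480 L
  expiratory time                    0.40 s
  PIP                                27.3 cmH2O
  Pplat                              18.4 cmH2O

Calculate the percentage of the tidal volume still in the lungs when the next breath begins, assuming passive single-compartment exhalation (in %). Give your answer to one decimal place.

31.6

Flow: 71 L/min ÷ 60 = 1.1833 L/s.
R = (PIP − Pplat)/V̇ = (27.3 − 18.4) / 1.1833 = 8.9/1.1833 = 7.521 cmH2O·s/L.
C = Vt/(Pplat − PEEP) = 480.0 / (18.4 − 8) = 480.0/10.4 = 46.154 mL/cmH2O.
τ = R × C = 7.521 × 0.04615 L/cmH2O = 0.3471 s.
Fraction remaining at end-expiration = e^(−Te/τ) = e^(−0.40/0.3471) = 0.3159 → 31.59%.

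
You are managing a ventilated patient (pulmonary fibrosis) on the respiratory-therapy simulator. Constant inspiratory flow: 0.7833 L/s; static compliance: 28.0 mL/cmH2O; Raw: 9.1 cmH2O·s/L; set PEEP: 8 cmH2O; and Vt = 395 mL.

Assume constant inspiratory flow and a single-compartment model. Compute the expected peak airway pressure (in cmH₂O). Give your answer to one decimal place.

29.2

Equation of motion (constant flow): PIP = Vt/C + R·V̇ + PEEP.
PIP = 395/28.0 + 9.1×0.7833 + 8 = 14.107 + 7.128 + 8 = 29.235 cmH2O.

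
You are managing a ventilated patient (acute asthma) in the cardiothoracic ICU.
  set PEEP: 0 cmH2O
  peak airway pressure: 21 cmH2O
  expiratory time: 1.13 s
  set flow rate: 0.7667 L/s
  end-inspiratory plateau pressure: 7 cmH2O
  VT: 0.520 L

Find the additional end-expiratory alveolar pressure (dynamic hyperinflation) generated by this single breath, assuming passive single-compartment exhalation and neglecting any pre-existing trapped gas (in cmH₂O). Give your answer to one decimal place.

R = (PIP − Pplat)/V̇ = (21 − 7) / 0.7667 = 14.0/0.7667 = 18.26 cmH2O·s/L.
C = Vt/(Pplat − PEEP) = 520.0 / (7 − 0) = 520.0/7.0 = 74.286 mL/cmH2O.
τ = R × C = 18.26 × 0.07429 L/cmH2O = 1.357 s.
Fraction remaining = e^(−Te/τ) = e^(−1.13/1.357) = 0.4349; trapped volume = 520.0 × 0.4349 = 226.15 mL.
Additional alveolar pressure from trapping ≈ V_trapped / C = 226.15 / 74.286 = 3.044 cmH2O.

3.0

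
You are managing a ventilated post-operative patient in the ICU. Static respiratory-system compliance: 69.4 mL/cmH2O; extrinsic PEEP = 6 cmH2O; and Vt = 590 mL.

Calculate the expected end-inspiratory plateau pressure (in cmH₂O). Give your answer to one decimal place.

Pplat = PEEP + Vt / Cstat = 6 + 590 / 69.4 = 6 + 8.501 = 14.501 cmH2O.

14.5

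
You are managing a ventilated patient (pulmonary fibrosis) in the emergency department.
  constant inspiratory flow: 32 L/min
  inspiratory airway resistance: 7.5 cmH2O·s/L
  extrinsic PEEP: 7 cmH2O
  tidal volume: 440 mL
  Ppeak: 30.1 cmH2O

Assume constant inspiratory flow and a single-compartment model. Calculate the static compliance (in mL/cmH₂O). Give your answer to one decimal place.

Flow: 32 L/min ÷ 60 = 0.5333 L/s.
Equation of motion (constant flow): PIP = Vt/C + R·V̇ + PEEP.
Vt/C = PIP − R·V̇ − PEEP = 30.1 − 7.5×0.5333 − 7 = 30.1 − 4.0 − 7 = 19.1 cmH2O.
C = Vt / 19.1 = 440 / 19.1 = 23.037 mL/cmH2O.

23.0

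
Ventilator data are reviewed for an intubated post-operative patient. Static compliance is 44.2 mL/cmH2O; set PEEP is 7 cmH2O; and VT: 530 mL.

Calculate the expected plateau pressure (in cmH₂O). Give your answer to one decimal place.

Pplat = PEEP + Vt / Cstat = 7 + 530 / 44.2 = 7 + 11.991 = 18.991 cmH2O.

19.0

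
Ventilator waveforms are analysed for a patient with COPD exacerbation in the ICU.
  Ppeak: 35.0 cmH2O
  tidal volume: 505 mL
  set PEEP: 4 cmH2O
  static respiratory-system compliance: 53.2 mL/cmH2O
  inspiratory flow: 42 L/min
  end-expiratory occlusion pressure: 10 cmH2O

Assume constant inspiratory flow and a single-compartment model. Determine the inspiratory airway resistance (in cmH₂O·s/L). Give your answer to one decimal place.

Flow: 42 L/min ÷ 60 = 0.7 L/s.
Total PEEP = 10 cmH2O (set 4 + intrinsic 6); this is the baseline alveolar pressure.
Equation of motion (constant flow): PIP = Vt/C + R·V̇ + PEEP.
R·V̇ = PIP − Vt/C − PEEP = 35.0 − 505/53.2 − 10 = 35.0 − 9.492 − 10 = 15.508 cmH2O.
R = 15.508 / 0.7 = 22.154 cmH2O·s/L.

22.2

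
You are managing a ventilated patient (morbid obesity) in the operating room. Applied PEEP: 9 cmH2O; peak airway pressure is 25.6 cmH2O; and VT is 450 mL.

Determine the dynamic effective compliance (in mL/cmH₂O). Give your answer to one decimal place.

Dynamic compliance = Vt / (PIP − PEEP) = 450 / (25.6 − 9) = 450 / 16.6 = 27.108 mL/cmH2O.

27.1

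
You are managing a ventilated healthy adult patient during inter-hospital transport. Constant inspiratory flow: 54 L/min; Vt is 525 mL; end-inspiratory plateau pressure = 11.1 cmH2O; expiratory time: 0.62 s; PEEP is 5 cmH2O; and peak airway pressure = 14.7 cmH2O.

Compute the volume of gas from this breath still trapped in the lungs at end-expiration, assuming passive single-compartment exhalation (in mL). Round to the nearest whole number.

87

Flow: 54 L/min ÷ 60 = 0.9 L/s.
R = (PIP − Pplat)/V̇ = (14.7 − 11.1) / 0.9 = 3.6/0.9 = 4.0 cmH2O·s/L.
C = Vt/(Pplat − PEEP) = 525.0 / (11.1 − 5) = 525.0/6.1 = 86.066 mL/cmH2O.
τ = R × C = 4.0 × 0.08607 L/cmH2O = 0.3443 s.
Fraction remaining = e^(−Te/τ) = e^(−0.62/0.3443) = 0.1652.
Trapped volume = 525.0 × 0.1652 = 86.73 mL.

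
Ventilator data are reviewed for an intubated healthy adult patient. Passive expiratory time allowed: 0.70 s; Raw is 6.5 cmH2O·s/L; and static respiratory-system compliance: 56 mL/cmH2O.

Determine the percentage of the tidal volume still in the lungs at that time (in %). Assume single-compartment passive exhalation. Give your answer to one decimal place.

14.6

τ = R × C = 6.5 × 56 mL/cmH2O = 6.5 × 0.056 L/cmH2O = 0.364 s.
Passive exhalation: V(t)/V₀ = e^(−t/τ) = e^(−0.70/0.364) = 0.1462.
Fraction remaining = 0.1462 → 14.62%.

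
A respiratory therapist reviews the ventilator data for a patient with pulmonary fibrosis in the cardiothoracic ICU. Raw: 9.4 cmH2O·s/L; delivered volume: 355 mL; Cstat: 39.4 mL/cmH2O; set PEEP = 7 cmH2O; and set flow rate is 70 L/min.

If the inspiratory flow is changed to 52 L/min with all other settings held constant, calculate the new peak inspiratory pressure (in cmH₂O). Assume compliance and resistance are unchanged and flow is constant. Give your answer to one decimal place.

24.2

Flow: 70 L/min ÷ 60 = 1.1667 L/s.
New flow: 52 L/min ÷ 60 = 0.8667 L/s.
PIP = Vt/C + R·V̇ + PEEP (constant-flow equation of motion).
Only the resistive term changes: ΔPIP = R × ΔV̇ = 9.4 × (0.8667 − 1.1667) = 9.4 × -0.3 = -2.82 cmH2O.
Original PIP = 355/39.4 + 9.4×1.1667 + 7 = 26.977 cmH2O; new PIP = 26.977 + (-2.82) = 24.157 cmH2O.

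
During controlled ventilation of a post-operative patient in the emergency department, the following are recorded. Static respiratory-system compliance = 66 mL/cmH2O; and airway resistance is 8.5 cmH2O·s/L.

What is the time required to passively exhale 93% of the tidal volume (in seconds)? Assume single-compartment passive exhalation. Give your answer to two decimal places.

τ = R × C = 8.5 × 66 mL/cmH2O = 8.5 × 0.066 L/cmH2O = 0.561 s.
Exhaled fraction f = 1 − e^(−t/τ) → t = −τ·ln(1 − f) = −0.561·ln(0.07) = 1.492 s.

1.49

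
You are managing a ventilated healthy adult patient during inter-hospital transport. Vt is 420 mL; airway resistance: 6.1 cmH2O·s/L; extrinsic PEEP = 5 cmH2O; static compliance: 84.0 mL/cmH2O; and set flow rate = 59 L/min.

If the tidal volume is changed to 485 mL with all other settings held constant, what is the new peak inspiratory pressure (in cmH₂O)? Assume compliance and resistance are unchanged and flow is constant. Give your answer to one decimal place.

16.8

Flow: 59 L/min ÷ 60 = 0.9833 L/s.
PIP = Vt/C + R·V̇ + PEEP (constant-flow equation of motion).
Only the elastic term changes: ΔPIP = ΔVt / C = (485 − 420) / 84.0 = 0.7738 cmH2O.
Original PIP = 420/84.0 + 6.1×0.9833 + 5 = 15.998 cmH2O; new PIP = 15.998 + (0.7738) = 16.772 cmH2O.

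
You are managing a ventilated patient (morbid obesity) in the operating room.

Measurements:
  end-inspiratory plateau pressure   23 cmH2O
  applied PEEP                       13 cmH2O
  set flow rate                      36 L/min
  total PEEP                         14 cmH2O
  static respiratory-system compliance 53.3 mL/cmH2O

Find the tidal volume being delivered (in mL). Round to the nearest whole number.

480

End-expiratory occlusion gives total PEEP = 14 cmH2O (intrinsic PEEP = 14 − 13 = 1). Use total PEEP for the elastic gradient.
Vt = Cstat × (Pplat − PEEPtotal) = 53.3 × (23 − 14) = 53.3 × 9.0 = 479.7 mL.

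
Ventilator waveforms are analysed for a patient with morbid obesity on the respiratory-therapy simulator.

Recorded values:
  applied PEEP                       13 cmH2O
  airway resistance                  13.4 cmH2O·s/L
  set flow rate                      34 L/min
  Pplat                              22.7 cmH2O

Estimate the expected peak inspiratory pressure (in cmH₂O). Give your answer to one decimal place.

Flow: 34 L/min ÷ 60 = 0.5667 L/s.
PIP = Pplat + Raw × flow = 22.7 + 13.4 × 0.5667 = 22.7 + 7.594 = 30.294 cmH2O.

30.3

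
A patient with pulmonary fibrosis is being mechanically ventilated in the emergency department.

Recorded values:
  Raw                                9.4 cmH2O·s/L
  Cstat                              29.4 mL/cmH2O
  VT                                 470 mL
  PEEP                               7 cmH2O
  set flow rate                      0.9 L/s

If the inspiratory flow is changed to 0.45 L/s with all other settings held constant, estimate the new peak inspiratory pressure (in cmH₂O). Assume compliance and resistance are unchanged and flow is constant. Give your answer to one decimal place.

PIP = Vt/C + R·V̇ + PEEP (constant-flow equation of motion).
Only the resistive term changes: ΔPIP = R × ΔV̇ = 9.4 × (0.45 − 0.9) = 9.4 × -0.45 = -4.23 cmH2O.
Original PIP = 470/29.4 + 9.4×0.9 + 7 = 31.446 cmH2O; new PIP = 31.446 + (-4.23) = 27.216 cmH2O.

27.2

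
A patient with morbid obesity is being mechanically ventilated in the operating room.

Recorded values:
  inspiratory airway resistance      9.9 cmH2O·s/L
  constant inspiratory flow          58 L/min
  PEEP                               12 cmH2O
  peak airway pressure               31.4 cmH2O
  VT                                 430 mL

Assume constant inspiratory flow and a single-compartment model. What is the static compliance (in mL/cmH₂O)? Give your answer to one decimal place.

43.7

Flow: 58 L/min ÷ 60 = 0.9667 L/s.
Equation of motion (constant flow): PIP = Vt/C + R·V̇ + PEEP.
Vt/C = PIP − R·V̇ − PEEP = 31.4 − 9.9×0.9667 − 12 = 31.4 − 9.57 − 12 = 9.83 cmH2O.
C = Vt / 9.83 = 430 / 9.83 = 43.744 mL/cmH2O.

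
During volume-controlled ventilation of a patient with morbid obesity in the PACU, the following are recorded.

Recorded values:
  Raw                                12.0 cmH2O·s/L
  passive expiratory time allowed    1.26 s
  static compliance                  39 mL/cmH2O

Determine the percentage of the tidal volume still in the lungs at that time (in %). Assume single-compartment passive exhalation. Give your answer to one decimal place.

τ = R × C = 12.0 × 39 mL/cmH2O = 12.0 × 0.039 L/cmH2O = 0.468 s.
Passive exhalation: V(t)/V₀ = e^(−t/τ) = e^(−1.26/0.468) = 0.06772.
Fraction remaining = 0.06772 → 6.772%.

6.8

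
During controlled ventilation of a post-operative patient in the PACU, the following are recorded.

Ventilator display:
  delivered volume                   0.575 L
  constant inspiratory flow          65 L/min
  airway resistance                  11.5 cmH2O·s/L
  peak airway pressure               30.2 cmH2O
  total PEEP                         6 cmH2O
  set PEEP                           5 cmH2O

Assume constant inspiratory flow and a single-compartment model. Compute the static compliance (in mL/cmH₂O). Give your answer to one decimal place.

49.0

Flow: 65 L/min ÷ 60 = 1.0833 L/s.
Total PEEP = 6 cmH2O (set 5 + intrinsic 1); this is the baseline alveolar pressure.
Equation of motion (constant flow): PIP = Vt/C + R·V̇ + PEEP.
Vt/C = PIP − R·V̇ − PEEP = 30.2 − 11.5×1.0833 − 6 = 30.2 − 12.458 − 6 = 11.742 cmH2O.
C = Vt / 11.742 = 575 / 11.742 = 48.97 mL/cmH2O.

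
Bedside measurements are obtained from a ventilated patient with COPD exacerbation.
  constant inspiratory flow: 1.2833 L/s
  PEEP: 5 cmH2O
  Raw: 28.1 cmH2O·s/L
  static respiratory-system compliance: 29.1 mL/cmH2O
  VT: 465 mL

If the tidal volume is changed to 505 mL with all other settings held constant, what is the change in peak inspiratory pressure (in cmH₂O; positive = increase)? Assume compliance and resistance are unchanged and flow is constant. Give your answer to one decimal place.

PIP = Vt/C + R·V̇ + PEEP (constant-flow equation of motion).
Only the elastic term changes: ΔPIP = ΔVt / C = (505 − 465) / 29.1 = 1.375 cmH2O.

1.4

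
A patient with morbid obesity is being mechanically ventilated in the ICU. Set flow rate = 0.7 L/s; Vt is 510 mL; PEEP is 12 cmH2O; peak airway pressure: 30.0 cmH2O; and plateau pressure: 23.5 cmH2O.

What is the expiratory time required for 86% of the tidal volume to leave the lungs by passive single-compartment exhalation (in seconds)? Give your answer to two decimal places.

R = (PIP − Pplat)/V̇ = (30.0 − 23.5) / 0.7 = 6.5/0.7 = 9.286 cmH2O·s/L.
C = Vt/(Pplat − PEEP) = 510.0 / (23.5 − 12) = 510.0/11.5 = 44.348 mL/cmH2O.
τ = R × C = 9.286 × 0.04435 L/cmH2O = 0.4118 s.
t = −τ·ln(1 − 0.86) = −0.4118·ln(0.14) = 0.8096 s.

0.81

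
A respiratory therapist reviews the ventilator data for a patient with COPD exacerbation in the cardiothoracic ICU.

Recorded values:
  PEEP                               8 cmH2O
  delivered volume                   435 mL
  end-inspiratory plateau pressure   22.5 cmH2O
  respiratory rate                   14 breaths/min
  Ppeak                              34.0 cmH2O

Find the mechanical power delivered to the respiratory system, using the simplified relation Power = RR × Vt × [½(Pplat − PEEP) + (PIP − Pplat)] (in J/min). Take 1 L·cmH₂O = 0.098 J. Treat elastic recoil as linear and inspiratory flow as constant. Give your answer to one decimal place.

11.2

Per-breath work = Vt × [½(Pplat−PEEP) + (PIP−Pplat)] = 0.435 × [0.5×14.5 + 11.5] = 0.435 × 18.75 = 8.156 L·cmH2O.
Power = 14 × 8.156 = 114.18 L·cmH2O/min.
× 0.098 J/(L·cmH2O) → 11.19 J/min.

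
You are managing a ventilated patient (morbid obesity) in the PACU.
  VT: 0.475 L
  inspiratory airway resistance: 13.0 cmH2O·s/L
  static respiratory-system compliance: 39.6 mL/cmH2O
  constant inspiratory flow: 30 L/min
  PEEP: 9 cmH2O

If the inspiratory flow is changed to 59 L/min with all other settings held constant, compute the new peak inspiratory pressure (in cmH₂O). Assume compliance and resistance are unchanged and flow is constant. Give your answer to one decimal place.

Flow: 30 L/min ÷ 60 = 0.5 L/s.
New flow: 59 L/min ÷ 60 = 0.9833 L/s.
PIP = Vt/C + R·V̇ + PEEP (constant-flow equation of motion).
Only the resistive term changes: ΔPIP = R × ΔV̇ = 13.0 × (0.9833 − 0.5) = 13.0 × 0.4833 = 6.283 cmH2O.
Original PIP = 475/39.6 + 13.0×0.5 + 9 = 27.495 cmH2O; new PIP = 27.495 + (6.283) = 33.778 cmH2O.

33.8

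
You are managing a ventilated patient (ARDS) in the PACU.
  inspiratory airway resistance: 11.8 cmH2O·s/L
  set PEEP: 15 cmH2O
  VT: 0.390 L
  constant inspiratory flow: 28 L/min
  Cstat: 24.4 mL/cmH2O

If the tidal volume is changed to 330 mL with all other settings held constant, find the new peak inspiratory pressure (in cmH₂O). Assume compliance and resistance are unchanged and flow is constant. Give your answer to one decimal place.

34.0

Flow: 28 L/min ÷ 60 = 0.4667 L/s.
PIP = Vt/C + R·V̇ + PEEP (constant-flow equation of motion).
Only the elastic term changes: ΔPIP = ΔVt / C = (330 − 390) / 24.4 = -2.459 cmH2O.
Original PIP = 390/24.4 + 11.8×0.4667 + 15 = 36.491 cmH2O; new PIP = 36.491 + (-2.459) = 34.032 cmH2O.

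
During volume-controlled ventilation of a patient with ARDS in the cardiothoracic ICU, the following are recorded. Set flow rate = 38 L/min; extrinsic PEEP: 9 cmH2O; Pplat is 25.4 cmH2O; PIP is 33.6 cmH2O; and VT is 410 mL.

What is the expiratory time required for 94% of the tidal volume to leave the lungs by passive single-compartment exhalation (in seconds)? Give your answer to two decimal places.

0.91

Flow: 38 L/min ÷ 60 = 0.6333 L/s.
R = (PIP − Pplat)/V̇ = (33.6 − 25.4) / 0.6333 = 8.2/0.6333 = 12.948 cmH2O·s/L.
C = Vt/(Pplat − PEEP) = 410.0 / (25.4 − 9) = 410.0/16.4 = 25.0 mL/cmH2O.
τ = R × C = 12.948 × 0.025 L/cmH2O = 0.3237 s.
t = −τ·ln(1 − 0.94) = −0.3237·ln(0.06) = 0.9107 s.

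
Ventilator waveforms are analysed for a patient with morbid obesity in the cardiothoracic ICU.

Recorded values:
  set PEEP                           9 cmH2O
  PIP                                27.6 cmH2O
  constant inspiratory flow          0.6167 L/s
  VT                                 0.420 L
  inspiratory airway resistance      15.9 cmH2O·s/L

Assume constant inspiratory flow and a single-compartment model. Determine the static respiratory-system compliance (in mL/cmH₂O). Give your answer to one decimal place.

Equation of motion (constant flow): PIP = Vt/C + R·V̇ + PEEP.
Vt/C = PIP − R·V̇ − PEEP = 27.6 − 15.9×0.6167 − 9 = 27.6 − 9.806 − 9 = 8.794 cmH2O.
C = Vt / 8.794 = 420 / 8.794 = 47.76 mL/cmH2O.

47.8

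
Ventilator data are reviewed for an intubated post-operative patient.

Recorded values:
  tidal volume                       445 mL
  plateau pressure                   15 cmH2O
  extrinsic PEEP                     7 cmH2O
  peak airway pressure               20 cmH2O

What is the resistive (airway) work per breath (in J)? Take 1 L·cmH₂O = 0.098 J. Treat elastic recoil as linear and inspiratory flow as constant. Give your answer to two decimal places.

0.22

With constant inspiratory flow the resistive pressure is constant at PIP − Pplat = 20 − 15 = 5.0 cmH2O, so resistive work = 5.0 × 0.445 = 2.225 L·cmH2O.
× 0.098 J/(L·cmH2O) → 0.2181 J.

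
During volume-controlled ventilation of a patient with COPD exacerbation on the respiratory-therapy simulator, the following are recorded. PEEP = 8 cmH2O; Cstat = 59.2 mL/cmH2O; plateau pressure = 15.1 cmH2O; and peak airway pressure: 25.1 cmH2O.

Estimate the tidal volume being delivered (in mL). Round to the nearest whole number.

Vt = Cstat × (Pplat − PEEP) = 59.2 × (15.1 − 8) = 59.2 × 7.1 = 420.32 mL.

420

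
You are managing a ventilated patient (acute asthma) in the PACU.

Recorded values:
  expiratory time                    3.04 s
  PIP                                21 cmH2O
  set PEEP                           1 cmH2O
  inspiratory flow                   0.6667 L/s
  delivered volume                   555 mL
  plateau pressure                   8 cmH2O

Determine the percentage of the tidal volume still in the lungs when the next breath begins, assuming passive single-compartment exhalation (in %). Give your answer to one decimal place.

R = (PIP − Pplat)/V̇ = (21 − 8) / 0.6667 = 13.0/0.6667 = 19.499 cmH2O·s/L.
C = Vt/(Pplat − PEEP) = 555.0 / (8 − 1) = 555.0/7.0 = 79.286 mL/cmH2O.
τ = R × C = 19.499 × 0.07929 L/cmH2O = 1.546 s.
Fraction remaining at end-expiration = e^(−Te/τ) = e^(−3.04/1.546) = 0.14 → 14.0%.

14.0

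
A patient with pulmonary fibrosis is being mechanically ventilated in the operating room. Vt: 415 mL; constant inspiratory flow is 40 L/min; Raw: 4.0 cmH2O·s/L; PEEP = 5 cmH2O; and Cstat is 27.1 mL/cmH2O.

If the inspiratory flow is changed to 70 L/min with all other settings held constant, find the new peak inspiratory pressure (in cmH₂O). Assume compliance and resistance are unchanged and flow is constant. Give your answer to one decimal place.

25.0

Flow: 40 L/min ÷ 60 = 0.6667 L/s.
New flow: 70 L/min ÷ 60 = 1.1667 L/s.
PIP = Vt/C + R·V̇ + PEEP (constant-flow equation of motion).
Only the resistive term changes: ΔPIP = R × ΔV̇ = 4.0 × (1.1667 − 0.6667) = 4.0 × 0.5 = 2.0 cmH2O.
Original PIP = 415/27.1 + 4.0×0.6667 + 5 = 22.98 cmH2O; new PIP = 22.98 + (2.0) = 24.98 cmH2O.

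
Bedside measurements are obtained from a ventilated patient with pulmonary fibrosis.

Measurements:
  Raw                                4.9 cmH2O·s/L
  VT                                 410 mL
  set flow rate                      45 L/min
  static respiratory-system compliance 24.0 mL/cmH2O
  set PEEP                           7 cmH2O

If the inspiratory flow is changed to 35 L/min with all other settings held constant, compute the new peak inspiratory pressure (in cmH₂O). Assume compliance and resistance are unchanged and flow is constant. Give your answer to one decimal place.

26.9

Flow: 45 L/min ÷ 60 = 0.75 L/s.
New flow: 35 L/min ÷ 60 = 0.5833 L/s.
PIP = Vt/C + R·V̇ + PEEP (constant-flow equation of motion).
Only the resistive term changes: ΔPIP = R × ΔV̇ = 4.9 × (0.5833 − 0.75) = 4.9 × -0.1667 = -0.8168 cmH2O.
Original PIP = 410/24.0 + 4.9×0.75 + 7 = 27.758 cmH2O; new PIP = 27.758 + (-0.8168) = 26.941 cmH2O.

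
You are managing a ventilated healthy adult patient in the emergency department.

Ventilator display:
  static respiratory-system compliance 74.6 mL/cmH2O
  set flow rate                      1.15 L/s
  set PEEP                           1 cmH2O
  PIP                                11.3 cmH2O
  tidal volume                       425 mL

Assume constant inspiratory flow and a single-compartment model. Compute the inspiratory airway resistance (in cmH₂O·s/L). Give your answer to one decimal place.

Equation of motion (constant flow): PIP = Vt/C + R·V̇ + PEEP.
R·V̇ = PIP − Vt/C − PEEP = 11.3 − 425/74.6 − 1 = 11.3 − 5.697 − 1 = 4.603 cmH2O.
R = 4.603 / 1.15 = 4.003 cmH2O·s/L.

4.0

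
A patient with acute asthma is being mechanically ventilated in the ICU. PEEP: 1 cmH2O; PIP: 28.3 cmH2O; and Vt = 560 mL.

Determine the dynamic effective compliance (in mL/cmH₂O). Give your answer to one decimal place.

20.5

Dynamic compliance = Vt / (PIP − PEEP) = 560 / (28.3 − 1) = 560 / 27.3 = 20.513 mL/cmH2O.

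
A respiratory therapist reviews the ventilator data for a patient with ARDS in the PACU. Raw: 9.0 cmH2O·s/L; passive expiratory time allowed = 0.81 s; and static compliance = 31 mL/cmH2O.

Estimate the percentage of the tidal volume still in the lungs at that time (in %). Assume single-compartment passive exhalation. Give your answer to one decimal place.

τ = R × C = 9.0 × 31 mL/cmH2O = 9.0 × 0.031 L/cmH2O = 0.279 s.
Passive exhalation: V(t)/V₀ = e^(−t/τ) = e^(−0.81/0.279) = 0.05485.
Fraction remaining = 0.05485 → 5.485%.

5.5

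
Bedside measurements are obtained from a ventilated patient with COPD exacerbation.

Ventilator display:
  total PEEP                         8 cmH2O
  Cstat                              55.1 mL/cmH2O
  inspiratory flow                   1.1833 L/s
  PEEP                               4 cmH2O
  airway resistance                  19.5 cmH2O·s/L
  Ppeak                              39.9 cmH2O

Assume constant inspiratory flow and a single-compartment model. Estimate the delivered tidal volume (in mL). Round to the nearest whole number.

Total PEEP = 8 cmH2O (set 4 + intrinsic 4); this is the baseline alveolar pressure.
Equation of motion (constant flow): PIP = Vt/C + R·V̇ + PEEP.
Vt/C = PIP − R·V̇ − PEEP = 39.9 − 23.074 − 8 = 8.826 cmH2O.
Vt = C × 8.826 = 55.1 × 8.826 = 486.31 mL.

486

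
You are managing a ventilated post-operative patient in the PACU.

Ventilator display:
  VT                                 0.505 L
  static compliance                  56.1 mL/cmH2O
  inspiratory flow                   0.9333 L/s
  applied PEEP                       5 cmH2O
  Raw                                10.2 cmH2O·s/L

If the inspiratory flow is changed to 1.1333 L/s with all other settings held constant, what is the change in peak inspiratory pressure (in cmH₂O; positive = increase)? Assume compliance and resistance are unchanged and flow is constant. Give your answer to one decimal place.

2.0

PIP = Vt/C + R·V̇ + PEEP (constant-flow equation of motion).
Only the resistive term changes: ΔPIP = R × ΔV̇ = 10.2 × (1.1333 − 0.9333) = 10.2 × 0.2 = 2.04 cmH2O.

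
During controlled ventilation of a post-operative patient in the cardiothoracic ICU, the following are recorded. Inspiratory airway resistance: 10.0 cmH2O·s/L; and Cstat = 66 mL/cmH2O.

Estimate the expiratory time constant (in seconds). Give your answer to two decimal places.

τ = R × C = 10.0 × 66 mL/cmH2O = 10.0 × 0.066 L/cmH2O = 0.66 s.

0.66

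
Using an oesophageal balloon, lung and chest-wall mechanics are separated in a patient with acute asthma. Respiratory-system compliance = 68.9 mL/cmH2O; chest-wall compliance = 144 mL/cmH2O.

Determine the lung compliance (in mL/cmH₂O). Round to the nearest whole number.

132

1/CL = 1/Crs − 1/Ccw.
1/CL = 1/68.9 − 1/144 = 0.007569.
CL = 132.12 mL/cmH2O.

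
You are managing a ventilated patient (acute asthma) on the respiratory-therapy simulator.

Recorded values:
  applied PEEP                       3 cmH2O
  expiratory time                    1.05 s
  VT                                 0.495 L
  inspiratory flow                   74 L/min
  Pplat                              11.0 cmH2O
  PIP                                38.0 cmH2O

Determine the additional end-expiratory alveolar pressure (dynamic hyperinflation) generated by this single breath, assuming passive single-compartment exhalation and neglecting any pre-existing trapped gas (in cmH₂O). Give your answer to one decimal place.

3.7

Flow: 74 L/min ÷ 60 = 1.2333 L/s.
R = (PIP − Pplat)/V̇ = (38.0 − 11.0) / 1.2333 = 27.0/1.2333 = 21.892 cmH2O·s/L.
C = Vt/(Pplat − PEEP) = 495.0 / (11.0 − 3) = 495.0/8.0 = 61.875 mL/cmH2O.
τ = R × C = 21.892 × 0.06188 L/cmH2O = 1.355 s.
Fraction remaining = e^(−Te/τ) = e^(−1.05/1.355) = 0.4607; trapped volume = 495.0 × 0.4607 = 228.05 mL.
Additional alveolar pressure from trapping ≈ V_trapped / C = 228.05 / 61.875 = 3.686 cmH2O.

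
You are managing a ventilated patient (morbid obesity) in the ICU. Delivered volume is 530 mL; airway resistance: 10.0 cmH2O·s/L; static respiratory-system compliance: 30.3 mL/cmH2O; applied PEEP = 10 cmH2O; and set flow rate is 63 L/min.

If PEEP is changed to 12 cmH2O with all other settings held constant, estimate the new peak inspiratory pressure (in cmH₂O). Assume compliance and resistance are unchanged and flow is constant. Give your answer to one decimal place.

40.0

Flow: 63 L/min ÷ 60 = 1.05 L/s.
PIP = Vt/C + R·V̇ + PEEP (constant-flow equation of motion).
Only the baseline term changes: ΔPIP = ΔPEEP = 12 − 10 = 2.0 cmH2O.
Original PIP = 530/30.3 + 10.0×1.05 + 10 = 37.992 cmH2O; new PIP = 37.992 + (2.0) = 39.992 cmH2O.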